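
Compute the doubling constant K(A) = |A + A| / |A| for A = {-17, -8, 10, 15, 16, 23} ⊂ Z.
K = |A + A| / |A| = 21/6 = 7/2

Enumerate A + A = {a + b : a, b ∈ A}. With |A| = 6, there are |A|^2 = 36 ordered sum pairs; collecting distinct values, A + A = {-34, -25, -16, -7, -2, -1, 2, 6, 7, 8, 15, 20, 25, 26, 30, 31, 32, 33, 38, 39, 46}, so |A + A| = 21. Thus K = 21/6 = 7/2. For comparison, the minimum possible |A + A| over all 6-element sets is 2·6 − 1 = 11 (so min K = 11/6), attained only by arithmetic progressions.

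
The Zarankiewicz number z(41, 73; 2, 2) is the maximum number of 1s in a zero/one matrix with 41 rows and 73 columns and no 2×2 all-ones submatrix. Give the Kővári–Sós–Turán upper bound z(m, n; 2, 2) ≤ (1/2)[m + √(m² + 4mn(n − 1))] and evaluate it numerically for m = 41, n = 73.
z(41, 73; 2, 2) ≤ (1/2)[41 + √(41² + 4·41·73·72)] = (1/2)[41 + √863665] = 485.1679

Kővári–Sós–Turán: let r_1, ..., r_41 be the row sums and z = Σ r_i the total number of 1s. Each pair of columns can share at most one row with both entries 1 (else a 2×2 all-ones block appears), so Σ_i C(r_i, 2) ≤ C(73, 2) = 2628. By convexity Σ_i C(r_i, 2) ≥ 41·C(z/41, 2) = z(z − 41)/(2·41), giving z² − 41z − 41·73·72 ≤ 0 and hence z ≤ (1/2)[41 + √(1681 + 4·215496)] = (1/2)[41 + √863665] ≈ (1/2)(41 + 929.3358) = 485.1679.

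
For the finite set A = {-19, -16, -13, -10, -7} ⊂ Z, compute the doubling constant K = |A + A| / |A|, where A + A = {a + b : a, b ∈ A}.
K = |A + A| / |A| = 9/5

Enumerate A + A = {a + b : a, b ∈ A}. With |A| = 5, there are |A|^2 = 25 ordered sum pairs; collecting distinct values, A + A = {-38, -35, -32, -29, -26, -23, -20, -17, -14}, so |A + A| = 9. Thus K = 9/5. Here |A + A| = 2|A| − 1 = 9, the minimum possible — so K = 9/5 is minimal, which holds iff A is an arithmetic progression.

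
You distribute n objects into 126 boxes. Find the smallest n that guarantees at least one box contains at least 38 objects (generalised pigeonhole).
n = (38 − 1)·126 + 1 = 4663

By the generalised pigeonhole principle, to guarantee some box contains ≥ r objects we need more than (r − 1) · k objects total. Threshold: n = (r − 1) · k + 1. With r = 38 and k = 126: n = 37 · 126 + 1 = 4662 + 1 = 4663. For n = 4662 = 37 · 126, we can put exactly 37 objects in every box, avoiding 38 in any single one — so 4663 is tight.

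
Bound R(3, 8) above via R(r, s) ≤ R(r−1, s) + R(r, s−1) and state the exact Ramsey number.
R(3, 8) ≤ R(2, 8) + R(3, 7) = 8 + 23 = 31; exact value R(3, 8) = 28.

The Erdős–Szekeres recurrence R(r, s) ≤ R(r−1, s) + R(r, s−1) applied to (r, s) = (3, 8) gives
  R(3, 8) ≤ R(2, 8) + R(3, 7) = 8 + 23 = 31.
(Recall R(2, k) = k and R is symmetric.) The recurrence is not tight here (it gives 31, but the exact value is R(3, 8) = 28); the tight upper bound requires a sharper argument than the simple recurrence, combined with a lower-bound construction on K_{27}.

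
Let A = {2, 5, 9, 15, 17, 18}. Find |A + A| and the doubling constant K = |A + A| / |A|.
K = |A + A| / |A| = 20/6 = 10/3

Enumerate A + A = {a + b : a, b ∈ A}. With |A| = 6, there are |A|^2 = 36 ordered sum pairs; collecting distinct values, A + A = {4, 7, 10, 11, 14, 17, 18, 19, 20, 22, 23, 24, 26, 27, 30, 32, 33, 34, 35, 36}, so |A + A| = 20. Thus K = 20/6 = 10/3. For comparison, the minimum possible |A + A| over all 6-element sets is 2·6 − 1 = 11 (so min K = 11/6), attained only by arithmetic progressions.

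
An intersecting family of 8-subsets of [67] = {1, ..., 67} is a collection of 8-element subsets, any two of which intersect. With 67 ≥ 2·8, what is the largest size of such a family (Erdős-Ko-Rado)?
max |F| = C(66, 7) = 778789440

The Erdős-Ko-Rado theorem states: for n ≥ 2k, an intersecting family of k-subsets of an n-element set has size at most C(n − 1, k − 1), with equality for 'star' families {A ⊆ [n] : |A| = k, i ∈ A} (fix an element i). For n = 67, k = 8: C(66, 7) = 778789440.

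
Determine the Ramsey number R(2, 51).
R(2, 51) = 51

R(2, k) = k for all k ≥ 2: in a 2-colouring of K_k, either some edge is red (a red K_2) or all edges are blue (a blue K_k). And K_{50} coloured all-blue has no blue K_51, so R(2, 51) > 50. Hence R(2, 51) = 51.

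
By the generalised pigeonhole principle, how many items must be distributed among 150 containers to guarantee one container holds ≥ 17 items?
n = (17 − 1)·150 + 1 = 2401

By the generalised pigeonhole principle, to guarantee some box contains ≥ r objects we need more than (r − 1) · k objects total. Threshold: n = (r − 1) · k + 1. With r = 17 and k = 150: n = 16 · 150 + 1 = 2400 + 1 = 2401. For n = 2400 = 16 · 150, we can put exactly 16 objects in every box, avoiding 17 in any single one — so 2401 is tight.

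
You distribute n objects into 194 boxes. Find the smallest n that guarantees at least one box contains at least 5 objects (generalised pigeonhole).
n = (5 − 1)·194 + 1 = 777

By the generalised pigeonhole principle, to guarantee some box contains ≥ r objects we need more than (r − 1) · k objects total. Threshold: n = (r − 1) · k + 1. With r = 5 and k = 194: n = 4 · 194 + 1 = 776 + 1 = 777. For n = 776 = 4 · 194, we can put exactly 4 objects in every box, avoiding 5 in any single one — so 777 is tight.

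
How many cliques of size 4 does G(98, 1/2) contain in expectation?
E[# K_4] = C(98, 4) · (1/2)^C(4, 2) = 3612280 / 2^6 = 451535/8 = 56441.875

For each 4-subset S of vertices (there are C(98, 4) = 3612280 such S), let X_S = 1 if S induces a K_4 (all C(4, 2) = 6 edges present). Then P(X_S = 1) = (1/2)^6 = 1/64. By linearity of expectation, E[# K_4] = C(98, 4) · (1/2)^6 = 3612280 / 64 = 451535/8 = 56441.875.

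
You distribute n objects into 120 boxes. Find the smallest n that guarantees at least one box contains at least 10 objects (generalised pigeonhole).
n = (10 − 1)·120 + 1 = 1081

By the generalised pigeonhole principle, to guarantee some box contains ≥ r objects we need more than (r − 1) · k objects total. Threshold: n = (r − 1) · k + 1. With r = 10 and k = 120: n = 9 · 120 + 1 = 1080 + 1 = 1081. For n = 1080 = 9 · 120, we can put exactly 9 objects in every box, avoiding 10 in any single one — so 1081 is tight.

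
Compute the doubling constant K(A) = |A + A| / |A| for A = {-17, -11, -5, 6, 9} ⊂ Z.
K = |A + A| / |A| = 14/5

Enumerate A + A = {a + b : a, b ∈ A}. With |A| = 5, there are |A|^2 = 25 ordered sum pairs; collecting distinct values, A + A = {-34, -28, -22, -16, -11, -10, -8, -5, -2, 1, 4, 12, 15, 18}, so |A + A| = 14. Thus K = 14/5. For comparison, the minimum possible |A + A| over all 5-element sets is 2·5 − 1 = 9 (so min K = 9/5), attained only by arithmetic progressions.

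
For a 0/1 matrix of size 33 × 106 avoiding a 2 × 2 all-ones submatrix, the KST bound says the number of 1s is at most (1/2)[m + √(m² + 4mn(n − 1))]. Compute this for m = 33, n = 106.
z(33, 106; 2, 2) ≤ (1/2)[33 + √(33² + 4·33·106·105)] = (1/2)[33 + √1470249] = 622.7691

Kővári–Sós–Turán: let r_1, ..., r_33 be the row sums and z = Σ r_i the total number of 1s. Each pair of columns can share at most one row with both entries 1 (else a 2×2 all-ones block appears), so Σ_i C(r_i, 2) ≤ C(106, 2) = 5565. By convexity Σ_i C(r_i, 2) ≥ 33·C(z/33, 2) = z(z − 33)/(2·33), giving z² − 33z − 33·106·105 ≤ 0 and hence z ≤ (1/2)[33 + √(1089 + 4·367290)] = (1/2)[33 + √1470249] ≈ (1/2)(33 + 1212.5382) = 622.7691.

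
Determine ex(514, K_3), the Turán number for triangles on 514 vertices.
ex(514, K_3) = ⌊514^2/4⌋ = 66049

Mantel (1907): a triangle-free graph on n vertices has at most ⌊n^2/4⌋ edges, with equality for the complete bipartite graph K_{⌊n/2⌋, ⌈n/2⌉}. For n = 514: ⌊514^2/4⌋ = ⌊264196/4⌋ = 66049. The extremal graph is K_{257, 257}, which has 257·257 = 66049 edges.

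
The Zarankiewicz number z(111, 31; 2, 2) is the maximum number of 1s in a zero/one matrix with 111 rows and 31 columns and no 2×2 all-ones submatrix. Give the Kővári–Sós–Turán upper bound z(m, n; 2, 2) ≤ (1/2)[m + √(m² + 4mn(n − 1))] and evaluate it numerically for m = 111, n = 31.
z(111, 31; 2, 2) ≤ (1/2)[111 + √(111² + 4·111·31·30)] = (1/2)[111 + √425241] = 381.5525

Kővári–Sós–Turán: let r_1, ..., r_111 be the row sums and z = Σ r_i the total number of 1s. Each pair of columns can share at most one row with both entries 1 (else a 2×2 all-ones block appears), so Σ_i C(r_i, 2) ≤ C(31, 2) = 465. By convexity Σ_i C(r_i, 2) ≥ 111·C(z/111, 2) = z(z − 111)/(2·111), giving z² − 111z − 111·31·30 ≤ 0 and hence z ≤ (1/2)[111 + √(12321 + 4·103230)] = (1/2)[111 + √425241] ≈ (1/2)(111 + 652.1051) = 381.5525.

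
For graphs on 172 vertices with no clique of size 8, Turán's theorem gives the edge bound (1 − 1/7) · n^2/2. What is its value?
Turán density bound = (6/7) · 172^2/2 = 88752/7 ≈ 12678.8571

Turán's theorem: ex(n, K_{r+1}) is achieved by the complete r-partite Turán graph T(n, r) with parts as balanced as possible, and is at most (1 − 1/r) · n^2/2. For r = 7, n = 172: the density bound is (6/7) · 29584/2 = 88752/7 ≈ 12678.8571. The integer-valued extremum is e(T(172, 7)) = 12678, which is strictly less than the density bound 88752/7 since 7 ∤ 172 (the parts of T(172, 7) cannot all be equal).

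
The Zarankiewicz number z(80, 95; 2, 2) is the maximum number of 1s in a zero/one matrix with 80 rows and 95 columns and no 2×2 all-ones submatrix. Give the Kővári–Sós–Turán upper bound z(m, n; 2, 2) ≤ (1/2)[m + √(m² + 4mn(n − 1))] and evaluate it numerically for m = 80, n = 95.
z(80, 95; 2, 2) ≤ (1/2)[80 + √(80² + 4·80·95·94)] = (1/2)[80 + √2864000] = 886.1678

Kővári–Sós–Turán: let r_1, ..., r_80 be the row sums and z = Σ r_i the total number of 1s. Each pair of columns can share at most one row with both entries 1 (else a 2×2 all-ones block appears), so Σ_i C(r_i, 2) ≤ C(95, 2) = 4465. By convexity Σ_i C(r_i, 2) ≥ 80·C(z/80, 2) = z(z − 80)/(2·80), giving z² − 80z − 80·95·94 ≤ 0 and hence z ≤ (1/2)[80 + √(6400 + 4·714400)] = (1/2)[80 + √2864000] ≈ (1/2)(80 + 1692.3357) = 886.1678.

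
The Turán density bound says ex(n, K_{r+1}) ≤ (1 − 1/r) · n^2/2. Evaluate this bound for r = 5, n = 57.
Turán density bound = (4/5) · 57^2/2 = 6498/5 ≈ 1299.6

Turán's theorem: ex(n, K_{r+1}) is achieved by the complete r-partite Turán graph T(n, r) with parts as balanced as possible, and is at most (1 − 1/r) · n^2/2. For r = 5, n = 57: the density bound is (4/5) · 3249/2 = 6498/5 ≈ 1299.6. The integer-valued extremum is e(T(57, 5)) = 1299, which is strictly less than the density bound 6498/5 since 5 ∤ 57 (the parts of T(57, 5) cannot all be equal).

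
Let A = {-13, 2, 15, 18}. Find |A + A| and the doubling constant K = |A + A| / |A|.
K = |A + A| / |A| = 10/4 = 5/2

Enumerate A + A = {a + b : a, b ∈ A}. With |A| = 4, there are |A|^2 = 16 ordered sum pairs; collecting distinct values, A + A = {-26, -11, 2, 4, 5, 17, 20, 30, 33, 36}, so |A + A| = 10. Thus K = 10/4 = 5/2. For comparison, the minimum possible |A + A| over all 4-element sets is 2·4 − 1 = 7 (so min K = 7/4), attained only by arithmetic progressions.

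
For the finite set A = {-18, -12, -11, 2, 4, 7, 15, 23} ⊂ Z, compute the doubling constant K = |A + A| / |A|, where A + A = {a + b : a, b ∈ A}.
K = |A + A| / |A| = 33/8

Enumerate A + A = {a + b : a, b ∈ A}. With |A| = 8, there are |A|^2 = 64 ordered sum pairs; collecting distinct values, A + A = {-36, -30, -29, -24, -23, -22, -16, -14, -11, -10, -9, -8, -7, -5, -4, -3, 3, 4, 5, 6, 8, 9, 11, 12, 14, 17, 19, 22, 25, 27, 30, 38, 46}, so |A + A| = 33. Thus K = 33/8. For comparison, the minimum possible |A + A| over all 8-element sets is 2·8 − 1 = 15 (so min K = 15/8), attained only by arithmetic progressions.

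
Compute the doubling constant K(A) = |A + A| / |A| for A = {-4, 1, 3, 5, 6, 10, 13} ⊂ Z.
K = |A + A| / |A| = 22/7

Enumerate A + A = {a + b : a, b ∈ A}. With |A| = 7, there are |A|^2 = 49 ordered sum pairs; collecting distinct values, A + A = {-8, -3, -1, 1, 2, 4, 6, 7, 8, 9, 10, 11, 12, 13, 14, 15, 16, 18, 19, 20, 23, 26}, so |A + A| = 22. Thus K = 22/7. For comparison, the minimum possible |A + A| over all 7-element sets is 2·7 − 1 = 13 (so min K = 13/7), attained only by arithmetic progressions.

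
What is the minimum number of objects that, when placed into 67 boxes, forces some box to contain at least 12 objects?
n = (12 − 1)·67 + 1 = 738

By the generalised pigeonhole principle, to guarantee some box contains ≥ r objects we need more than (r − 1) · k objects total. Threshold: n = (r − 1) · k + 1. With r = 12 and k = 67: n = 11 · 67 + 1 = 737 + 1 = 738. For n = 737 = 11 · 67, we can put exactly 11 objects in every box, avoiding 12 in any single one — so 738 is tight.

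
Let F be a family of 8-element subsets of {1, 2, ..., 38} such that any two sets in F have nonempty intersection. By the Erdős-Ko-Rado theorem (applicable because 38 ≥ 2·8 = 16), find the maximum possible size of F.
max |F| = C(37, 7) = 10295472

Erdős-Ko-Rado (1961): when n ≥ 2k, max |F| = C(n−1, k−1). The bound is attained by the star {A : i ∈ A} for any fixed i ∈ [n]. Here C(38−1, 8−1) = C(37, 7) = 10295472.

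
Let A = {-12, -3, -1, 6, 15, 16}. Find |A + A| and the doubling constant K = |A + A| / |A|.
K = |A + A| / |A| = 18/6 = 3

Enumerate A + A = {a + b : a, b ∈ A}. With |A| = 6, there are |A|^2 = 36 ordered sum pairs; collecting distinct values, A + A = {-24, -15, -13, -6, -4, -2, 3, 4, 5, 12, 13, 14, 15, 21, 22, 30, 31, 32}, so |A + A| = 18. Thus K = 18/6 = 3. For comparison, the minimum possible |A + A| over all 6-element sets is 2·6 − 1 = 11 (so min K = 11/6), attained only by arithmetic progressions.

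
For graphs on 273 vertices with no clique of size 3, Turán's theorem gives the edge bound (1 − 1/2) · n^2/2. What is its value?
Turán density bound = (1/2) · 273^2/2 = 74529/4 ≈ 18632.25

Turán's theorem: ex(n, K_{r+1}) is achieved by the complete r-partite Turán graph T(n, r) with parts as balanced as possible, and is at most (1 − 1/r) · n^2/2. For r = 2, n = 273: the density bound is (1/2) · 74529/2 = 74529/4 ≈ 18632.25. The integer-valued extremum is e(T(273, 2)) = 18632, which is strictly less than the density bound 74529/4 since 2 ∤ 273 (the parts of T(273, 2) cannot all be equal).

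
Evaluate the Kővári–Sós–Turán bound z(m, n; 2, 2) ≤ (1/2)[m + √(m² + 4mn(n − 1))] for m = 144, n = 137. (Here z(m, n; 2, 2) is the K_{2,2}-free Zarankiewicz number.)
z(144, 137; 2, 2) ≤ (1/2)[144 + √(144² + 4·144·137·136)] = (1/2)[144 + √10752768] = 1711.5707

Kővári–Sós–Turán: let r_1, ..., r_144 be the row sums and z = Σ r_i the total number of 1s. Each pair of columns can share at most one row with both entries 1 (else a 2×2 all-ones block appears), so Σ_i C(r_i, 2) ≤ C(137, 2) = 9316. By convexity Σ_i C(r_i, 2) ≥ 144·C(z/144, 2) = z(z − 144)/(2·144), giving z² − 144z − 144·137·136 ≤ 0 and hence z ≤ (1/2)[144 + √(20736 + 4·2683008)] = (1/2)[144 + √10752768] ≈ (1/2)(144 + 3279.1414) = 1711.5707.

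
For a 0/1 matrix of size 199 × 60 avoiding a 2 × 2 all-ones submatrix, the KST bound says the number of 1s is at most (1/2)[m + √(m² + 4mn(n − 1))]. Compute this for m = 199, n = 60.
z(199, 60; 2, 2) ≤ (1/2)[199 + √(199² + 4·199·60·59)] = (1/2)[199 + √2857441] = 944.6983

Kővári–Sós–Turán: let r_1, ..., r_199 be the row sums and z = Σ r_i the total number of 1s. Each pair of columns can share at most one row with both entries 1 (else a 2×2 all-ones block appears), so Σ_i C(r_i, 2) ≤ C(60, 2) = 1770. By convexity Σ_i C(r_i, 2) ≥ 199·C(z/199, 2) = z(z − 199)/(2·199), giving z² − 199z − 199·60·59 ≤ 0 and hence z ≤ (1/2)[199 + √(39601 + 4·704460)] = (1/2)[199 + √2857441] ≈ (1/2)(199 + 1690.3967) = 944.6983.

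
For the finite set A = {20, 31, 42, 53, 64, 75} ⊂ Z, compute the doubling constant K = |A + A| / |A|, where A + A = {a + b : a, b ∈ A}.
K = |A + A| / |A| = 11/6

Enumerate A + A = {a + b : a, b ∈ A}. With |A| = 6, there are |A|^2 = 36 ordered sum pairs; collecting distinct values, A + A = {40, 51, 62, 73, 84, 95, 106, 117, 128, 139, 150}, so |A + A| = 11. Thus K = 11/6. Here |A + A| = 2|A| − 1 = 11, the minimum possible — so K = 11/6 is minimal, which holds iff A is an arithmetic progression.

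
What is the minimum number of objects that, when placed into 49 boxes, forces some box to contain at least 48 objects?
n = (48 − 1)·49 + 1 = 2304

By the generalised pigeonhole principle, to guarantee some box contains ≥ r objects we need more than (r − 1) · k objects total. Threshold: n = (r − 1) · k + 1. With r = 48 and k = 49: n = 47 · 49 + 1 = 2303 + 1 = 2304. For n = 2303 = 47 · 49, we can put exactly 47 objects in every box, avoiding 48 in any single one — so 2304 is tight.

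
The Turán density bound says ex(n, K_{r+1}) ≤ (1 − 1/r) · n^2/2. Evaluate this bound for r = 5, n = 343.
Turán density bound = (4/5) · 343^2/2 = 235298/5 ≈ 47059.6

Turán's theorem: ex(n, K_{r+1}) is achieved by the complete r-partite Turán graph T(n, r) with parts as balanced as possible, and is at most (1 − 1/r) · n^2/2. For r = 5, n = 343: the density bound is (4/5) · 117649/2 = 235298/5 ≈ 47059.6. The integer-valued extremum is e(T(343, 5)) = 47059, which is strictly less than the density bound 235298/5 since 5 ∤ 343 (the parts of T(343, 5) cannot all be equal).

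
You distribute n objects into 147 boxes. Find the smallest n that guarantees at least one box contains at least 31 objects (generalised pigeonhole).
n = (31 − 1)·147 + 1 = 4411

By the generalised pigeonhole principle, to guarantee some box contains ≥ r objects we need more than (r − 1) · k objects total. Threshold: n = (r − 1) · k + 1. With r = 31 and k = 147: n = 30 · 147 + 1 = 4410 + 1 = 4411. For n = 4410 = 30 · 147, we can put exactly 30 objects in every box, avoiding 31 in any single one — so 4411 is tight.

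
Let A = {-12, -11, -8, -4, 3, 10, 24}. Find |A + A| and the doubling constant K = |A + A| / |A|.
K = |A + A| / |A| = 22/7

Enumerate A + A = {a + b : a, b ∈ A}. With |A| = 7, there are |A|^2 = 49 ordered sum pairs; collecting distinct values, A + A = {-24, -23, -22, -20, -19, -16, -15, -12, -9, -8, -5, -2, -1, 2, 6, 12, 13, 16, 20, 27, 34, 48}, so |A + A| = 22. Thus K = 22/7. For comparison, the minimum possible |A + A| over all 7-element sets is 2·7 − 1 = 13 (so min K = 13/7), attained only by arithmetic progressions.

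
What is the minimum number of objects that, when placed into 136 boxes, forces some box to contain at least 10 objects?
n = (10 − 1)·136 + 1 = 1225

By the generalised pigeonhole principle, to guarantee some box contains ≥ r objects we need more than (r − 1) · k objects total. Threshold: n = (r − 1) · k + 1. With r = 10 and k = 136: n = 9 · 136 + 1 = 1224 + 1 = 1225. For n = 1224 = 9 · 136, we can put exactly 9 objects in every box, avoiding 10 in any single one — so 1225 is tight.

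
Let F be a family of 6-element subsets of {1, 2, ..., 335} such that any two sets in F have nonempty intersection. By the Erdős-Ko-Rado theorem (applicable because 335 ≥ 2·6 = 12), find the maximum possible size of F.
max |F| = C(334, 5) = 33611622066

The Erdős-Ko-Rado theorem states: for n ≥ 2k, an intersecting family of k-subsets of an n-element set has size at most C(n − 1, k − 1), with equality for 'star' families {A ⊆ [n] : |A| = k, i ∈ A} (fix an element i). For n = 335, k = 6: C(334, 5) = 33611622066.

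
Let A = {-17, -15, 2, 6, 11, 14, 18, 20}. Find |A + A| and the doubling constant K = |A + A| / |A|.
K = |A + A| / |A| = 33/8

Enumerate A + A = {a + b : a, b ∈ A}. With |A| = 8, there are |A|^2 = 64 ordered sum pairs; collecting distinct values, A + A = {-34, -32, -30, -15, -13, -11, -9, -6, -4, -3, -1, 1, 3, 4, 5, 8, 12, 13, 16, 17, 20, 22, 24, 25, 26, 28, 29, 31, 32, 34, 36, 38, 40}, so |A + A| = 33. Thus K = 33/8. For comparison, the minimum possible |A + A| over all 8-element sets is 2·8 − 1 = 15 (so min K = 15/8), attained only by arithmetic progressions.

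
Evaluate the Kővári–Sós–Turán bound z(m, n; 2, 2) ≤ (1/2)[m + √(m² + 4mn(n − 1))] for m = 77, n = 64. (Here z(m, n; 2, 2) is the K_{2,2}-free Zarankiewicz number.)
z(77, 64; 2, 2) ≤ (1/2)[77 + √(77² + 4·77·64·63)] = (1/2)[77 + √1247785] = 597.0215

Kővári–Sós–Turán: let r_1, ..., r_77 be the row sums and z = Σ r_i the total number of 1s. Each pair of columns can share at most one row with both entries 1 (else a 2×2 all-ones block appears), so Σ_i C(r_i, 2) ≤ C(64, 2) = 2016. By convexity Σ_i C(r_i, 2) ≥ 77·C(z/77, 2) = z(z − 77)/(2·77), giving z² − 77z − 77·64·63 ≤ 0 and hence z ≤ (1/2)[77 + √(5929 + 4·310464)] = (1/2)[77 + √1247785] ≈ (1/2)(77 + 1117.043) = 597.0215.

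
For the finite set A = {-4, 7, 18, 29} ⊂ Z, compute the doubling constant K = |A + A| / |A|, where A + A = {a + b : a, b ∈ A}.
K = |A + A| / |A| = 7/4

Enumerate A + A = {a + b : a, b ∈ A}. With |A| = 4, there are |A|^2 = 16 ordered sum pairs; collecting distinct values, A + A = {-8, 3, 14, 25, 36, 47, 58}, so |A + A| = 7. Thus K = 7/4. Here |A + A| = 2|A| − 1 = 7, the minimum possible — so K = 7/4 is minimal, which holds iff A is an arithmetic progression.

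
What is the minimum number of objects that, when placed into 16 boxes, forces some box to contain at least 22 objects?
n = (22 − 1)·16 + 1 = 337

By the generalised pigeonhole principle, to guarantee some box contains ≥ r objects we need more than (r − 1) · k objects total. Threshold: n = (r − 1) · k + 1. With r = 22 and k = 16: n = 21 · 16 + 1 = 336 + 1 = 337. For n = 336 = 21 · 16, we can put exactly 21 objects in every box, avoiding 22 in any single one — so 337 is tight.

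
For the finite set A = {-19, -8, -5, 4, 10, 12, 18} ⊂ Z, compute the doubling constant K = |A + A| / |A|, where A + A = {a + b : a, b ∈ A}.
K = |A + A| / |A| = 26/7

Enumerate A + A = {a + b : a, b ∈ A}. With |A| = 7, there are |A|^2 = 49 ordered sum pairs; collecting distinct values, A + A = {-38, -27, -24, -16, -15, -13, -10, -9, -7, -4, -1, 2, 4, 5, 7, 8, 10, 13, 14, 16, 20, 22, 24, 28, 30, 36}, so |A + A| = 26. Thus K = 26/7. For comparison, the minimum possible |A + A| over all 7-element sets is 2·7 − 1 = 13 (so min K = 13/7), attained only by arithmetic progressions.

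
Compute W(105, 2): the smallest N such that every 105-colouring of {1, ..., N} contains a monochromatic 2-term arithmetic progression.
W(105, 2) = 105 + 1 = 106

A 2-term AP is any pair of integers, so a monochromatic 2-AP exists iff some colour is used at least twice. With 105 colours, the colouring i ↦ i on {1, ..., 105} uses each colour once, avoiding any monochromatic pair, so W(105, 2) > 105. For {1, ..., 106}, pigeonhole forces two integers of the same colour, which form a monochromatic 2-AP. Hence W(105, 2) = 106.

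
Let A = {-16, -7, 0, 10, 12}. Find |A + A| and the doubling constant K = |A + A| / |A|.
K = |A + A| / |A| = 15/5 = 3

Enumerate A + A = {a + b : a, b ∈ A}. With |A| = 5, there are |A|^2 = 25 ordered sum pairs; collecting distinct values, A + A = {-32, -23, -16, -14, -7, -6, -4, 0, 3, 5, 10, 12, 20, 22, 24}, so |A + A| = 15. Thus K = 15/5 = 3. For comparison, the minimum possible |A + A| over all 5-element sets is 2·5 − 1 = 9 (so min K = 9/5), attained only by arithmetic progressions.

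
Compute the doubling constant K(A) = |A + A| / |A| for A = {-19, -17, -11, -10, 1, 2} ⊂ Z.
K = |A + A| / |A| = 20/6 = 10/3

Enumerate A + A = {a + b : a, b ∈ A}. With |A| = 6, there are |A|^2 = 36 ordered sum pairs; collecting distinct values, A + A = {-38, -36, -34, -30, -29, -28, -27, -22, -21, -20, -18, -17, -16, -15, -10, -9, -8, 2, 3, 4}, so |A + A| = 20. Thus K = 20/6 = 10/3. For comparison, the minimum possible |A + A| over all 6-element sets is 2·6 − 1 = 11 (so min K = 11/6), attained only by arithmetic progressions.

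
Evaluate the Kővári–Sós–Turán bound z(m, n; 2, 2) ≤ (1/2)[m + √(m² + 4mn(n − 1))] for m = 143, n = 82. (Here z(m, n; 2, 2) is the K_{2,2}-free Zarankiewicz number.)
z(143, 82; 2, 2) ≤ (1/2)[143 + √(143² + 4·143·82·81)] = (1/2)[143 + √3819673] = 1048.6992

Kővári–Sós–Turán: let r_1, ..., r_143 be the row sums and z = Σ r_i the total number of 1s. Each pair of columns can share at most one row with both entries 1 (else a 2×2 all-ones block appears), so Σ_i C(r_i, 2) ≤ C(82, 2) = 3321. By convexity Σ_i C(r_i, 2) ≥ 143·C(z/143, 2) = z(z − 143)/(2·143), giving z² − 143z − 143·82·81 ≤ 0 and hence z ≤ (1/2)[143 + √(20449 + 4·949806)] = (1/2)[143 + √3819673] ≈ (1/2)(143 + 1954.3984) = 1048.6992.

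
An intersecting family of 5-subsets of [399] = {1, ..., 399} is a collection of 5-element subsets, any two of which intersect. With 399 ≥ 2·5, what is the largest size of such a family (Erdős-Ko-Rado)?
max |F| = C(398, 4) = 1029804105

Erdős-Ko-Rado (1961): when n ≥ 2k, max |F| = C(n−1, k−1). The bound is attained by the star {A : i ∈ A} for any fixed i ∈ [n]. Here C(399−1, 5−1) = C(398, 4) = 1029804105.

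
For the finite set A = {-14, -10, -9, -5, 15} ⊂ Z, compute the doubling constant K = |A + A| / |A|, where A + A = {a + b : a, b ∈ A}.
K = |A + A| / |A| = 14/5

Enumerate A + A = {a + b : a, b ∈ A}. With |A| = 5, there are |A|^2 = 25 ordered sum pairs; collecting distinct values, A + A = {-28, -24, -23, -20, -19, -18, -15, -14, -10, 1, 5, 6, 10, 30}, so |A + A| = 14. Thus K = 14/5. For comparison, the minimum possible |A + A| over all 5-element sets is 2·5 − 1 = 9 (so min K = 9/5), attained only by arithmetic progressions.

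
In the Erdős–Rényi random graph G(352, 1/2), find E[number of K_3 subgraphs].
E[# K_3] = C(352, 3) · (1/2)^C(3, 2) = 7207200 / 2^3 = 900900

For each 3-subset S of vertices (there are C(352, 3) = 7207200 such S), let X_S = 1 if S induces a K_3 (all C(3, 2) = 3 edges present). Then P(X_S = 1) = (1/2)^3 = 1/8. By linearity of expectation, E[# K_3] = C(352, 3) · (1/2)^3 = 7207200 / 8 = 900900.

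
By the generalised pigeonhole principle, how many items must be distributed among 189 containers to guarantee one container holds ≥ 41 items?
n = (41 − 1)·189 + 1 = 7561

By the generalised pigeonhole principle, to guarantee some box contains ≥ r objects we need more than (r − 1) · k objects total. Threshold: n = (r − 1) · k + 1. With r = 41 and k = 189: n = 40 · 189 + 1 = 7560 + 1 = 7561. For n = 7560 = 40 · 189, we can put exactly 40 objects in every box, avoiding 41 in any single one — so 7561 is tight.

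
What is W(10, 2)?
W(10, 2) = 10 + 1 = 11

A 2-term AP is any pair of integers, so a monochromatic 2-AP exists iff some colour is used at least twice. With 10 colours, the colouring i ↦ i on {1, ..., 10} uses each colour once, avoiding any monochromatic pair, so W(10, 2) > 10. For {1, ..., 11}, pigeonhole forces two integers of the same colour, which form a monochromatic 2-AP. Hence W(10, 2) = 11.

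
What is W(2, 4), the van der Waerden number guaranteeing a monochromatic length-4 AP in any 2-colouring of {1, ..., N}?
W(2, 4) = 35

This is a classical value, W(2, 4) = 35, established by combining an explicit 2-colouring of {1, ..., 34} with no monochromatic 4-AP (giving the lower bound W(2, 4) > 34) and a finite case analysis / exhaustive computer search showing every 2-colouring of {1, ..., 35} has such an AP.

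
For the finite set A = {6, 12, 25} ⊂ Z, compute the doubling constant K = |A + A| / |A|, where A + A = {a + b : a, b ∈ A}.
K = |A + A| / |A| = 6/3 = 2

Enumerate A + A = {a + b : a, b ∈ A}. With |A| = 3, there are |A|^2 = 9 ordered sum pairs; collecting distinct values, A + A = {12, 18, 24, 31, 37, 50}, so |A + A| = 6. Thus K = 6/3 = 2. For comparison, the minimum possible |A + A| over all 3-element sets is 2·3 − 1 = 5 (so min K = 5/3), attained only by arithmetic progressions.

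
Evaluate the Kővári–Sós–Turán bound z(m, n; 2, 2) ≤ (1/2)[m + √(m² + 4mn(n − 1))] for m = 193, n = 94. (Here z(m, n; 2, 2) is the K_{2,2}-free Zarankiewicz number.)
z(193, 94; 2, 2) ≤ (1/2)[193 + √(193² + 4·193·94·93)] = (1/2)[193 + √6786073] = 1399.0046

Kővári–Sós–Turán: let r_1, ..., r_193 be the row sums and z = Σ r_i the total number of 1s. Each pair of columns can share at most one row with both entries 1 (else a 2×2 all-ones block appears), so Σ_i C(r_i, 2) ≤ C(94, 2) = 4371. By convexity Σ_i C(r_i, 2) ≥ 193·C(z/193, 2) = z(z − 193)/(2·193), giving z² − 193z − 193·94·93 ≤ 0 and hence z ≤ (1/2)[193 + √(37249 + 4·1687206)] = (1/2)[193 + √6786073] ≈ (1/2)(193 + 2605.0092) = 1399.0046.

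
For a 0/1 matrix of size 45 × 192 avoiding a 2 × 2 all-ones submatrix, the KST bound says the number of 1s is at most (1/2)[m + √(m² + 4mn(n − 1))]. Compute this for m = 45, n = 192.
z(45, 192; 2, 2) ≤ (1/2)[45 + √(45² + 4·45·192·191)] = (1/2)[45 + √6602985] = 1307.3137

Kővári–Sós–Turán: let r_1, ..., r_45 be the row sums and z = Σ r_i the total number of 1s. Each pair of columns can share at most one row with both entries 1 (else a 2×2 all-ones block appears), so Σ_i C(r_i, 2) ≤ C(192, 2) = 18336. By convexity Σ_i C(r_i, 2) ≥ 45·C(z/45, 2) = z(z − 45)/(2·45), giving z² − 45z − 45·192·191 ≤ 0 and hence z ≤ (1/2)[45 + √(2025 + 4·1650240)] = (1/2)[45 + √6602985] ≈ (1/2)(45 + 2569.6274) = 1307.3137.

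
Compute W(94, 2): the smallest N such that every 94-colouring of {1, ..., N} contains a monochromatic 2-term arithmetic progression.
W(94, 2) = 94 + 1 = 95

A 2-term AP is any pair of integers, so a monochromatic 2-AP exists iff some colour is used at least twice. With 94 colours, the colouring i ↦ i on {1, ..., 94} uses each colour once, avoiding any monochromatic pair, so W(94, 2) > 94. For {1, ..., 95}, pigeonhole forces two integers of the same colour, which form a monochromatic 2-AP. Hence W(94, 2) = 95.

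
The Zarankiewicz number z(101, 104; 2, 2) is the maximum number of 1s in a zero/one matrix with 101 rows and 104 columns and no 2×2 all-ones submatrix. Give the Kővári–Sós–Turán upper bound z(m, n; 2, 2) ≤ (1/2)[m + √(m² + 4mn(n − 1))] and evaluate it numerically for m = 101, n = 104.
z(101, 104; 2, 2) ≤ (1/2)[101 + √(101² + 4·101·104·103)] = (1/2)[101 + √4337849] = 1091.8752

Kővári–Sós–Turán: let r_1, ..., r_101 be the row sums and z = Σ r_i the total number of 1s. Each pair of columns can share at most one row with both entries 1 (else a 2×2 all-ones block appears), so Σ_i C(r_i, 2) ≤ C(104, 2) = 5356. By convexity Σ_i C(r_i, 2) ≥ 101·C(z/101, 2) = z(z − 101)/(2·101), giving z² − 101z − 101·104·103 ≤ 0 and hence z ≤ (1/2)[101 + √(10201 + 4·1081912)] = (1/2)[101 + √4337849] ≈ (1/2)(101 + 2082.7503) = 1091.8752.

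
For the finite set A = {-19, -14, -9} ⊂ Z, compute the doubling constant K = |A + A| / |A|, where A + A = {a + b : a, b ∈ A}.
K = |A + A| / |A| = 5/3

Enumerate A + A = {a + b : a, b ∈ A}. With |A| = 3, there are |A|^2 = 9 ordered sum pairs; collecting distinct values, A + A = {-38, -33, -28, -23, -18}, so |A + A| = 5. Thus K = 5/3. Here |A + A| = 2|A| − 1 = 5, the minimum possible — so K = 5/3 is minimal, which holds iff A is an arithmetic progression.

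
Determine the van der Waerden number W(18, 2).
W(18, 2) = 18 + 1 = 19

A 2-term AP is any pair of integers, so a monochromatic 2-AP exists iff some colour is used at least twice. With 18 colours, the colouring i ↦ i on {1, ..., 18} uses each colour once, avoiding any monochromatic pair, so W(18, 2) > 18. For {1, ..., 19}, pigeonhole forces two integers of the same colour, which form a monochromatic 2-AP. Hence W(18, 2) = 19.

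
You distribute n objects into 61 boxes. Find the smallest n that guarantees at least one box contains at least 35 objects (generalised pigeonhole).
n = (35 − 1)·61 + 1 = 2075

By the generalised pigeonhole principle, to guarantee some box contains ≥ r objects we need more than (r − 1) · k objects total. Threshold: n = (r − 1) · k + 1. With r = 35 and k = 61: n = 34 · 61 + 1 = 2074 + 1 = 2075. For n = 2074 = 34 · 61, we can put exactly 34 objects in every box, avoiding 35 in any single one — so 2075 is tight.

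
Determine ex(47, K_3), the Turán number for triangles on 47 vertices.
ex(47, K_3) = ⌊47^2/4⌋ = 552

Mantel (1907): a triangle-free graph on n vertices has at most ⌊n^2/4⌋ edges, with equality for the complete bipartite graph K_{⌊n/2⌋, ⌈n/2⌉}. For n = 47: ⌊47^2/4⌋ = ⌊2209/4⌋ = 552. The extremal graph is K_{23, 24}, which has 23·24 = 552 edges.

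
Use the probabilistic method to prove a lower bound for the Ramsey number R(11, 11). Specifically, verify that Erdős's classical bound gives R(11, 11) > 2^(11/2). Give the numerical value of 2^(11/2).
2^(11/2) = 45.2548; so R(11, 11) > 45.2548

Colour each edge of K_n uniformly at random with red/blue. The expected number of monochromatic K_11 is C(n, 11) · 2 · 2^(−C(11,2)). If C(n, 11) · 2^(1 − C(11,2)) < 1, then with positive probability no monochromatic K_11 exists, so R(11, 11) > n. The standard estimate C(n, 11) ≤ n^11/11! shows this inequality holds whenever n ≤ 2^(11/2) (since 11! · 2^(C(11,2) − 1) > 2^(11^2/2) ≥ n^11). Hence R(11, 11) > 2^(11/2) = 45.2548.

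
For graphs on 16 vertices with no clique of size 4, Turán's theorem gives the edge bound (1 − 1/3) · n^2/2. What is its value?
Turán density bound = (2/3) · 16^2/2 = 256/3 ≈ 85.3333

Turán's theorem: ex(n, K_{r+1}) is achieved by the complete r-partite Turán graph T(n, r) with parts as balanced as possible, and is at most (1 − 1/r) · n^2/2. For r = 3, n = 16: the density bound is (2/3) · 256/2 = 256/3 ≈ 85.3333. The integer-valued extremum is e(T(16, 3)) = 85, which is strictly less than the density bound 256/3 since 3 ∤ 16 (the parts of T(16, 3) cannot all be equal).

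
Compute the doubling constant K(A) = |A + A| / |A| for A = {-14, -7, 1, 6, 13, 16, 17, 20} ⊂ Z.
K = |A + A| / |A| = 31/8

Enumerate A + A = {a + b : a, b ∈ A}. With |A| = 8, there are |A|^2 = 64 ordered sum pairs; collecting distinct values, A + A = {-28, -21, -14, -13, -8, -6, -1, 2, 3, 6, 7, 9, 10, 12, 13, 14, 17, 18, 19, 21, 22, 23, 26, 29, 30, 32, 33, 34, 36, 37, 40}, so |A + A| = 31. Thus K = 31/8. For comparison, the minimum possible |A + A| over all 8-element sets is 2·8 − 1 = 15 (so min K = 15/8), attained only by arithmetic progressions.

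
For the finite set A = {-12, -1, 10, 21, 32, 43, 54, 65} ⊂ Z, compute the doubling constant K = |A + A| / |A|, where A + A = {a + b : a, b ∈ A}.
K = |A + A| / |A| = 15/8

Enumerate A + A = {a + b : a, b ∈ A}. With |A| = 8, there are |A|^2 = 64 ordered sum pairs; collecting distinct values, A + A = {-24, -13, -2, 9, 20, 31, 42, 53, 64, 75, 86, 97, 108, 119, 130}, so |A + A| = 15. Thus K = 15/8. Here |A + A| = 2|A| − 1 = 15, the minimum possible — so K = 15/8 is minimal, which holds iff A is an arithmetic progression.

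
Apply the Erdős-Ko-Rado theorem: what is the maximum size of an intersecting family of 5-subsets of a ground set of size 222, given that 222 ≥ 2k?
max |F| = C(221, 4) = 96717335

The Erdős-Ko-Rado theorem states: for n ≥ 2k, an intersecting family of k-subsets of an n-element set has size at most C(n − 1, k − 1), with equality for 'star' families {A ⊆ [n] : |A| = k, i ∈ A} (fix an element i). For n = 222, k = 5: C(221, 4) = 96717335.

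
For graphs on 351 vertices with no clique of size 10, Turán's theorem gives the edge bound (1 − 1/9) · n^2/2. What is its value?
Turán density bound = (8/9) · 351^2/2 = 54756

Turán's theorem: ex(n, K_{r+1}) is achieved by the complete r-partite Turán graph T(n, r) with parts as balanced as possible, and is at most (1 − 1/r) · n^2/2. For r = 9, n = 351: the density bound is (8/9) · 123201/2 = 54756. Since 9 ∣ 351, the Turán graph T(351, 9) has parts of equal size 39, and its edge count e(T(351, 9)) = 54756 attains the density bound exactly.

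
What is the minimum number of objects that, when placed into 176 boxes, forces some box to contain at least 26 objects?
n = (26 − 1)·176 + 1 = 4401

By the generalised pigeonhole principle, to guarantee some box contains ≥ r objects we need more than (r − 1) · k objects total. Threshold: n = (r − 1) · k + 1. With r = 26 and k = 176: n = 25 · 176 + 1 = 4400 + 1 = 4401. For n = 4400 = 25 · 176, we can put exactly 25 objects in every box, avoiding 26 in any single one — so 4401 is tight.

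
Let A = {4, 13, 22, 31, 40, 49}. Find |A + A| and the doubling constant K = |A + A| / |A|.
K = |A + A| / |A| = 11/6

Enumerate A + A = {a + b : a, b ∈ A}. With |A| = 6, there are |A|^2 = 36 ordered sum pairs; collecting distinct values, A + A = {8, 17, 26, 35, 44, 53, 62, 71, 80, 89, 98}, so |A + A| = 11. Thus K = 11/6. Here |A + A| = 2|A| − 1 = 11, the minimum possible — so K = 11/6 is minimal, which holds iff A is an arithmetic progression.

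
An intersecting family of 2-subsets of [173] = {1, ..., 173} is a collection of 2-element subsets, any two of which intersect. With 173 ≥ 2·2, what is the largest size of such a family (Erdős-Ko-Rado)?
max |F| = C(172, 1) = 172

The Erdős-Ko-Rado theorem states: for n ≥ 2k, an intersecting family of k-subsets of an n-element set has size at most C(n − 1, k − 1), with equality for 'star' families {A ⊆ [n] : |A| = k, i ∈ A} (fix an element i). For n = 173, k = 2: C(172, 1) = 172.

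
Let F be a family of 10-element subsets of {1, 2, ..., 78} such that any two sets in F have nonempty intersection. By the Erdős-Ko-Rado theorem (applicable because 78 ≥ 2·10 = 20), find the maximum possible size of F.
max |F| = C(77, 9) = 161322559475

Erdős-Ko-Rado (1961): when n ≥ 2k, max |F| = C(n−1, k−1). The bound is attained by the star {A : i ∈ A} for any fixed i ∈ [n]. Here C(78−1, 10−1) = C(77, 9) = 161322559475.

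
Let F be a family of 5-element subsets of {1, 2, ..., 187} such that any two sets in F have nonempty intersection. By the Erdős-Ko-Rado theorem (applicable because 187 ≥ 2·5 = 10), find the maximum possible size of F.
max |F| = C(186, 4) = 48277230

Erdős-Ko-Rado (1961): when n ≥ 2k, max |F| = C(n−1, k−1). The bound is attained by the star {A : i ∈ A} for any fixed i ∈ [n]. Here C(187−1, 5−1) = C(186, 4) = 48277230.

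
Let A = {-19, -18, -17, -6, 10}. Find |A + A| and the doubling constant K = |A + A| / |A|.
K = |A + A| / |A| = 14/5

Enumerate A + A = {a + b : a, b ∈ A}. With |A| = 5, there are |A|^2 = 25 ordered sum pairs; collecting distinct values, A + A = {-38, -37, -36, -35, -34, -25, -24, -23, -12, -9, -8, -7, 4, 20}, so |A + A| = 14. Thus K = 14/5. For comparison, the minimum possible |A + A| over all 5-element sets is 2·5 − 1 = 9 (so min K = 9/5), attained only by arithmetic progressions.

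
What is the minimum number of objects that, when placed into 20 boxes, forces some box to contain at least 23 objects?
n = (23 − 1)·20 + 1 = 441

By the generalised pigeonhole principle, to guarantee some box contains ≥ r objects we need more than (r − 1) · k objects total. Threshold: n = (r − 1) · k + 1. With r = 23 and k = 20: n = 22 · 20 + 1 = 440 + 1 = 441. For n = 440 = 22 · 20, we can put exactly 22 objects in every box, avoiding 23 in any single one — so 441 is tight.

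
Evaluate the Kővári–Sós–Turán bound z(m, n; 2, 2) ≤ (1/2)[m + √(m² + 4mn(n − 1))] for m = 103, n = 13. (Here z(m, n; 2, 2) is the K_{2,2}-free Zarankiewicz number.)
z(103, 13; 2, 2) ≤ (1/2)[103 + √(103² + 4·103·13·12)] = (1/2)[103 + √74881] = 188.322

Kővári–Sós–Turán: let r_1, ..., r_103 be the row sums and z = Σ r_i the total number of 1s. Each pair of columns can share at most one row with both entries 1 (else a 2×2 all-ones block appears), so Σ_i C(r_i, 2) ≤ C(13, 2) = 78. By convexity Σ_i C(r_i, 2) ≥ 103·C(z/103, 2) = z(z − 103)/(2·103), giving z² − 103z − 103·13·12 ≤ 0 and hence z ≤ (1/2)[103 + √(10609 + 4·16068)] = (1/2)[103 + √74881] ≈ (1/2)(103 + 273.6439) = 188.322.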